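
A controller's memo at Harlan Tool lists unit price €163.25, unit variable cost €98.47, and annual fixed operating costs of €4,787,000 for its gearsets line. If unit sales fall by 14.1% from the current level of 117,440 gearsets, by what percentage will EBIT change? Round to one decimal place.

-38.0%

At 117,440 units, contribution = 117,440 × €64.78 = €7,607,763.20.
EBIT = €7,607,763.20 − €4,787,000 = €2,820,763.20.
DOL = contribution ÷ EBIT = €7,607,763.20 ÷ €2,820,763.20 = 2.6971.
%ΔEBIT = DOL × %ΔSales = 2.6971 × -14.1% = -38.0%.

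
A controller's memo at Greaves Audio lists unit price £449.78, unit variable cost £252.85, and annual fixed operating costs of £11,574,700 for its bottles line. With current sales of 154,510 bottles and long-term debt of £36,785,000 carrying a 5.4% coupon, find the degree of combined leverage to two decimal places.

Contribution at this volume is 154,510 × £196.93 = £30,427,654.30.
Operating income = contribution − fixed costs = £30,427,654.30 − £11,574,700 = £18,852,954.30. Interest = £1,986,390.00, so EBIT − I = £16,866,564.30.
Degree of total leverage = total CM / (EBIT − interest) = £30,427,654.30 / £16,866,564.30 = 1.8040.

1.80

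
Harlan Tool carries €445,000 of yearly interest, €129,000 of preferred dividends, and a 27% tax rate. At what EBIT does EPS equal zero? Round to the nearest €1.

Grossing the preferred dividend up to pre-tax terms: €129,000 / (1 − 0.27) = €176,712.33.
Financial break-even EBIT = interest + D_p ÷ (1 − t) = €445,000 + €176,712.33 = €621,712.33.

€621,712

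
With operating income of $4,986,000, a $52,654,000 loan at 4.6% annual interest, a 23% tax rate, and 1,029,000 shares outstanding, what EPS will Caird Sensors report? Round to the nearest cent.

$1.92

Pre-tax income = $4,986,000 − $2,422,084.00 = $2,563,916.00.
Net income = $2,563,916.00 × (1 − 0.23) = $1,974,215.32.
Per share: $1,974,215.32 / 1,029,000 shares = $1.92.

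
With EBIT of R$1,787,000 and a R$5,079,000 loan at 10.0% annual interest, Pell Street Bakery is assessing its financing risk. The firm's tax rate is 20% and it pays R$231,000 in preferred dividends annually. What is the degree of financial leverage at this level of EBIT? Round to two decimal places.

1.80

Interest = R$507,900.00.
Pre-tax preferred-dividend burden = R$231,000 ÷ (1 − 0.20) = R$288,750.00.
DFL = EBIT ÷ [EBIT − I − D_p/(1−t)] = R$1,787,000 ÷ [R$1,787,000 − R$507,900.00 − R$288,750.00] = R$1,787,000 ÷ R$990,350.00 = 1.8044.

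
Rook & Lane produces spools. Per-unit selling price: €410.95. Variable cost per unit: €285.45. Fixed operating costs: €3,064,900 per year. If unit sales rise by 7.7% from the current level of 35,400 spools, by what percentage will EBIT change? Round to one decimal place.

+24.8%

Total contribution margin = 35,400 × €125.50 = €4,442,700.00.
Operating income = contribution − fixed costs = €4,442,700.00 − €3,064,900 = €1,377,800.00.
So DOL = total CM / EBIT = €4,442,700.00 / €1,377,800.00 = 3.2245.
Operating income changes by 3.2245 × +7.7% = +24.8%.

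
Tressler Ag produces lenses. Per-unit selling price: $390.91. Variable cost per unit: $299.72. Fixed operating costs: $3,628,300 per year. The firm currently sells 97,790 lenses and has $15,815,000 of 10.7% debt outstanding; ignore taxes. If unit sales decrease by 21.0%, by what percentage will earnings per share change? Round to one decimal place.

At 97,790 units, contribution = 97,790 × $91.19 = $8,917,470.10.
Operating income = contribution − fixed costs = $8,917,470.10 − $3,628,300 = $5,289,170.10.
Interest = $1,692,205.00, so EBIT − I = $3,596,965.10.
DCL = total CM / (EBIT − I) = $8,917,470.10 / $3,596,965.10 = 2.4792.
%ΔEPS = DCL × %ΔSales = 2.4792 × -21.0% = -52.1%.

-52.1%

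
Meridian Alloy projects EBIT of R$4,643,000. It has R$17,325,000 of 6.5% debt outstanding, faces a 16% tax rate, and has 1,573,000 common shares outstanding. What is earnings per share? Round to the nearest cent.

Pre-tax income = R$4,643,000 − R$1,126,125.00 = R$3,516,875.00.
After tax at 16%: net income = R$3,516,875.00 × 0.84 = R$2,954,175.00.
Per share: R$2,954,175.00 / 1,573,000 shares = R$1.88.

R$1.88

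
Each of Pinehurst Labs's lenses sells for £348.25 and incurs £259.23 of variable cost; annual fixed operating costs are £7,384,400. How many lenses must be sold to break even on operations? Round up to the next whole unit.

82,953 lenses

Each unit contributes £348.25 − £259.23 = £89.02.
Break-even Q = £7,384,400 / £89.02 = 82,952.15 → 82,953 lenses.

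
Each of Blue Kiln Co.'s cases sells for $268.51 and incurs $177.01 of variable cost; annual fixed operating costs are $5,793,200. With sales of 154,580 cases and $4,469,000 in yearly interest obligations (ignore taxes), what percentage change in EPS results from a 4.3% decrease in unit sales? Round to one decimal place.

-15.7%

At 154,580 units, contribution = 154,580 × $91.50 = $14,144,070.00.
EBIT = $14,144,070.00 − $5,793,200 = $8,350,870.00.
After interest of $4,469,000.00, pre-tax earnings = $3,881,870.00.
Degree of combined leverage = contribution ÷ (EBIT − I) = $14,144,070.00 ÷ $3,881,870.00 = 3.6436.
%ΔEPS = DCL × %ΔSales = 3.6436 × -4.3% = -15.7%.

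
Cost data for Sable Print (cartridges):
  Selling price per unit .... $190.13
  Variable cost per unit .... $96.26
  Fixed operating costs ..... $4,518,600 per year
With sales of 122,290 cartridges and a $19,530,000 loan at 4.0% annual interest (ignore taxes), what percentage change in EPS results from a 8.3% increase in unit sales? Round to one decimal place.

+15.4%

At 122,290 units, contribution = 122,290 × $93.87 = $11,479,362.30.
EBIT = $11,479,362.30 − $4,518,600 = $6,960,762.30.
Interest = $781,200.00, so EBIT − I = $6,179,562.30.
DCL = total CM / (EBIT − I) = $11,479,362.30 / $6,179,562.30 = 1.8576.
%ΔEPS = DCL × %ΔSales = 1.8576 × +8.3% = +15.4%.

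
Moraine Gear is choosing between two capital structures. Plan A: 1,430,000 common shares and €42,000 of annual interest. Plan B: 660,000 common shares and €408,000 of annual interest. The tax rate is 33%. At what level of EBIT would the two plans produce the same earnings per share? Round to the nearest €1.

€721,714

Set EPS_A = EPS_B: (EBIT − €42,000)(1 − 0.33) ÷ 1,430,000 = (EBIT − €408,000)(1 − 0.33) ÷ 660,000.
Cancelling (1 − t) and cross-multiplying: 660,000·(EBIT − 42,000) = 1,430,000·(EBIT − 408,000).
EBIT × (1,430,000 − 660,000) = 408,000 × 1,430,000 − 42,000 × 660,000 = 555,720,000,000, so EBIT = 555,720,000,000 ÷ 770,000 = 721,714.29.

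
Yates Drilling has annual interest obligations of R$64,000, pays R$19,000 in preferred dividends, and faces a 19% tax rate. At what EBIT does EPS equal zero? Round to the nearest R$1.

R$87,457

Preferred dividends are paid after tax, so their pre-tax equivalent is R$19,000 ÷ (1 − 0.19) = R$23,456.79.
EPS = 0 when EBIT covers interest plus the pre-tax preferred burden: R$64,000 + R$23,456.79 = R$87,456.79.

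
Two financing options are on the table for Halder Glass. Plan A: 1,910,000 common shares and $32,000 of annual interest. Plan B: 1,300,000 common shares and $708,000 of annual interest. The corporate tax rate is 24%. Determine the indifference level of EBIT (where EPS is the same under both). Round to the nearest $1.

Set EPS_A = EPS_B: (EBIT − $32,000)(1 − 0.24) ÷ 1,910,000 = (EBIT − $708,000)(1 − 0.24) ÷ 1,300,000.
Cancelling (1 − t) and cross-multiplying: 1,300,000·(EBIT − 32,000) = 1,910,000·(EBIT − 708,000).
EBIT × (1,910,000 − 1,300,000) = 708,000 × 1,910,000 − 32,000 × 1,300,000 = 1,310,680,000,000, so EBIT = 1,310,680,000,000 ÷ 610,000 = 2,148,655.74.

$2,148,656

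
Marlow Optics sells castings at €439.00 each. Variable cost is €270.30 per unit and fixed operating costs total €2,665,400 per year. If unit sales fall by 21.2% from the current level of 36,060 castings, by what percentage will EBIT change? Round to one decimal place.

-37.7%

Contribution at this volume is 36,060 × €168.70 = €6,083,322.00.
Subtracting fixed costs: EBIT = €6,083,322.00 − €2,665,400 = €3,417,922.00.
DOL = contribution ÷ EBIT = €6,083,322.00 ÷ €3,417,922.00 = 1.7798.
%ΔEBIT = DOL × %ΔSales = 1.7798 × -21.2% = -37.7%.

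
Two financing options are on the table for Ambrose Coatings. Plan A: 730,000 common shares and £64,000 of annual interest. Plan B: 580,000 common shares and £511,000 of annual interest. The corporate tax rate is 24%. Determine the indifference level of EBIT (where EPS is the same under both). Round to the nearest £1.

Set EPS_A = EPS_B: (EBIT − £64,000)(1 − 0.24) ÷ 730,000 = (EBIT − £511,000)(1 − 0.24) ÷ 580,000.
Cancelling (1 − t) and cross-multiplying: 580,000·(EBIT − 64,000) = 730,000·(EBIT − 511,000).
Solving, EBIT = (511,000·730,000 − 64,000·580,000) / (730,000 − 580,000) = 335,910,000,000 / 150,000 = 2,239,400.00.

£2,239,400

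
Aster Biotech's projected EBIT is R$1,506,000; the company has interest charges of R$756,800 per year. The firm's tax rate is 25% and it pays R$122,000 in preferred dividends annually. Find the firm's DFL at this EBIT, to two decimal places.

2.57

Annual interest charges come to R$756,800.00.
Pre-tax preferred-dividend burden = R$122,000 ÷ (1 − 0.25) = R$162,666.67.
DFL = EBIT ÷ [EBIT − I − D_p/(1−t)] = R$1,506,000 ÷ [R$1,506,000 − R$756,800.00 − R$162,666.67] = R$1,506,000 ÷ R$586,533.33 = 2.5676.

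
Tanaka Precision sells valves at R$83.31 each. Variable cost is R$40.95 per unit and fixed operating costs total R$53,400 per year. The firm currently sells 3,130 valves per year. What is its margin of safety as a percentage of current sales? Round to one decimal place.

59.7%

Each unit contributes R$83.31 − R$40.95 = R$42.36. Break-even units = R$53,400 ÷ R$42.36 = 1,260.62; break-even revenue = 1,260.62 × R$83.31 = R$105,022.52.
Actual sales revenue = 3,130 × R$83.31 = R$260,760.30.
Margin of safety = (R$260,760.30 − R$105,022.52) ÷ R$260,760.30 = 59.7%.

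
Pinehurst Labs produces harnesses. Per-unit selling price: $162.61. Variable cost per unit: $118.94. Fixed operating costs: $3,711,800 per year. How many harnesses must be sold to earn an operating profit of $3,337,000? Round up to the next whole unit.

161,411 harnesses

Contribution margin per unit = $162.61 − $118.94 = $43.67.
Need Q such that Q × $43.67 − $3,711,800 = $3,337,000, i.e. Q = $7,048,800 / $43.67 = 161,410.58 → 161,411.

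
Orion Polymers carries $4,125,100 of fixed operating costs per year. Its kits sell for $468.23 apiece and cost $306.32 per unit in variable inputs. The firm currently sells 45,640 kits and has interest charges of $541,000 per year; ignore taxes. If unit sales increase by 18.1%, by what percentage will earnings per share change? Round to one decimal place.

Total contribution margin = 45,640 × $161.91 = $7,389,572.40.
EBIT = $7,389,572.40 − $4,125,100 = $3,264,472.40.
After interest of $541,000.00, pre-tax earnings = $2,723,472.40.
Degree of combined leverage = contribution ÷ (EBIT − I) = $7,389,572.40 ÷ $2,723,472.40 = 2.7133.
%ΔEPS = DCL × %ΔSales = 2.7133 × +18.1% = +49.1%.

+49.1%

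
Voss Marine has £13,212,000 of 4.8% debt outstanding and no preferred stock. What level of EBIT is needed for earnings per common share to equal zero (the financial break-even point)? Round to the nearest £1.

Annual interest = 4.8% × £13,212,000 = £634,176.00.
With no preferred dividends, EPS = 0 when EBIT exactly covers interest, so the financial break-even EBIT is £634,176.00.

£634,176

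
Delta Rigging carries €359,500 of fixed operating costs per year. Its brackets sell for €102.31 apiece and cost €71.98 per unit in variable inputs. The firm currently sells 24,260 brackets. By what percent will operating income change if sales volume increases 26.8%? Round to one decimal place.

Contribution at this volume is 24,260 × €30.33 = €735,805.80.
EBIT = €735,805.80 − €359,500 = €376,305.80.
Degree of operating leverage = €735,805.80 / €376,305.80 = 1.9553.
%ΔEBIT = DOL × %ΔSales = 1.9553 × +26.8% = +52.4%.

+52.4%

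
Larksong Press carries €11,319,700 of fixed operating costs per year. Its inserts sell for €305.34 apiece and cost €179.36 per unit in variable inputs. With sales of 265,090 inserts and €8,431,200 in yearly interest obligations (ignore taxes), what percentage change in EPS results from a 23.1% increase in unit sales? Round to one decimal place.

+56.5%

Total contribution margin = 265,090 × €125.98 = €33,396,038.20.
Operating income = contribution − fixed costs = €33,396,038.20 − €11,319,700 = €22,076,338.20.
After interest of €8,431,200.00, pre-tax earnings = €13,645,138.20.
Degree of combined leverage = contribution ÷ (EBIT − I) = €33,396,038.20 ÷ €13,645,138.20 = 2.4475.
EPS therefore changes by 2.4475 × (+23.1%) = +56.5%.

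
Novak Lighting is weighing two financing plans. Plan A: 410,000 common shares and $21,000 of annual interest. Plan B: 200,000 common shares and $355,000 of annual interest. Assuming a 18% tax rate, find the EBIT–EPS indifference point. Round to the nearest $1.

At indifference, (EBIT − 21,000)(1 − t)/410,000 = (EBIT − 355,000)(1 − t)/200,000.
Cancelling (1 − t) and cross-multiplying: 200,000·(EBIT − 21,000) = 410,000·(EBIT − 355,000).
Solving, EBIT = (355,000·410,000 − 21,000·200,000) / (410,000 − 200,000) = 141,350,000,000 / 210,000 = 673,095.24.

$673,095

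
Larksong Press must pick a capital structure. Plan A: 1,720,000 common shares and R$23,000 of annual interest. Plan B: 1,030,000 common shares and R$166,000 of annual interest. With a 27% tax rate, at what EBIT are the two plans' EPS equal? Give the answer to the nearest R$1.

R$379,464

Set EPS_A = EPS_B: (EBIT − R$23,000)(1 − 0.27) ÷ 1,720,000 = (EBIT − R$166,000)(1 − 0.27) ÷ 1,030,000.
The (1 − t) factor cancels: (EBIT − 23,000) × 1,030,000 = (EBIT − 166,000) × 1,720,000.
Solving, EBIT = (166,000·1,720,000 − 23,000·1,030,000) / (1,720,000 − 1,030,000) = 261,830,000,000 / 690,000 = 379,463.77.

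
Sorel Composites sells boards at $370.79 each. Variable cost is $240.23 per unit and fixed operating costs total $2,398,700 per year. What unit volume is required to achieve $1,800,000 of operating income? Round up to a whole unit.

32,160 boards

Each unit contributes $370.79 − $240.23 = $130.56.
Need Q such that Q × $130.56 − $2,398,700 = $1,800,000, i.e. Q = $4,198,700 / $130.56 = 32,159.16 → 32,160.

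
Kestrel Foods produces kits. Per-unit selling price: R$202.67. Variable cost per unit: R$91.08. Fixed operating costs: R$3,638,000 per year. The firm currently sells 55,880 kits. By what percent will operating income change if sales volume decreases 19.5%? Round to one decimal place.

Total contribution margin = 55,880 × R$111.59 = R$6,235,649.20.
Operating income = contribution − fixed costs = R$6,235,649.20 − R$3,638,000 = R$2,597,649.20.
So DOL = total CM / EBIT = R$6,235,649.20 / R$2,597,649.20 = 2.4005.
%ΔEBIT = DOL × %ΔSales = 2.4005 × -19.5% = -46.8%.

-46.8%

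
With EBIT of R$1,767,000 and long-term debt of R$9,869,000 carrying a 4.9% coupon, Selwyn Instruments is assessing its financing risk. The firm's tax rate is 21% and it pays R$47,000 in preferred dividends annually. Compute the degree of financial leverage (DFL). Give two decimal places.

Annual interest charges come to R$483,581.00.
Preferred dividends grossed up pre-tax: R$47,000 / (1 − 0.21) = R$59,493.67.
DFL = EBIT ÷ [EBIT − I − D_p/(1−t)] = R$1,767,000 ÷ [R$1,767,000 − R$483,581.00 − R$59,493.67] = R$1,767,000 ÷ R$1,223,925.33 = 1.4437.

1.44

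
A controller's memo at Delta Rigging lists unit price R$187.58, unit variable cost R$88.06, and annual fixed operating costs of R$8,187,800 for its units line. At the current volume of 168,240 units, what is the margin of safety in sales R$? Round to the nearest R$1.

R$16,125,707

Each unit contributes R$187.58 − R$88.06 = R$99.52. Break-even units = R$8,187,800 ÷ R$99.52 = 82,272.91; break-even revenue = 82,272.91 × R$187.58 = R$15,432,752.45.
Actual sales revenue = 168,240 × R$187.58 = R$31,558,459.20.
Margin of safety = R$31,558,459.20 − R$15,432,752.45 = R$16,125,707.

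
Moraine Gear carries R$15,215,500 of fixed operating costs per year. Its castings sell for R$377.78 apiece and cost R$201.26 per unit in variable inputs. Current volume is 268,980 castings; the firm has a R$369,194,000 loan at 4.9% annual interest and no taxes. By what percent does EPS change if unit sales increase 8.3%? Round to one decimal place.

+27.8%

Contribution at this volume is 268,980 × R$176.52 = R$47,480,349.60.
Operating income = contribution − fixed costs = R$47,480,349.60 − R$15,215,500 = R$32,264,849.60.
Interest = R$18,090,506.00, so EBIT − I = R$14,174,343.60.
DCL = total CM / (EBIT − I) = R$47,480,349.60 / R$14,174,343.60 = 3.3497.
EPS therefore changes by 3.3497 × (+8.3%) = +27.8%.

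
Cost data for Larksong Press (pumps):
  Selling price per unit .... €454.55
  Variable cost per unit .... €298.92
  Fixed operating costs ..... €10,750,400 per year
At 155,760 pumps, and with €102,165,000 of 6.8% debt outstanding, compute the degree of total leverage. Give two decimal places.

Total contribution margin = 155,760 × €155.63 = €24,240,928.80.
Operating income = contribution − fixed costs = €24,240,928.80 − €10,750,400 = €13,490,528.80. Interest = €6,947,220.00, so EBIT − I = €6,543,308.80.
DCL = contribution ÷ (EBIT − I) = €24,240,928.80 ÷ €6,543,308.80 = 3.7047.

3.70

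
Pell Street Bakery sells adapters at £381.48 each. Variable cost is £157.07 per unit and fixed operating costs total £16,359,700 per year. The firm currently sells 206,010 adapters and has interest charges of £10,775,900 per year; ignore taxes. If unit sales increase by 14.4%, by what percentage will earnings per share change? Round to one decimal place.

+34.9%

At 206,010 units, contribution = 206,010 × £224.41 = £46,230,704.10.
EBIT = £46,230,704.10 − £16,359,700 = £29,871,004.10.
Interest = £10,775,900.00, so EBIT − I = £19,095,104.10.
DCL = total CM / (EBIT − I) = £46,230,704.10 / £19,095,104.10 = 2.4211.
%ΔEPS = DCL × %ΔSales = 2.4211 × +14.4% = +34.9%.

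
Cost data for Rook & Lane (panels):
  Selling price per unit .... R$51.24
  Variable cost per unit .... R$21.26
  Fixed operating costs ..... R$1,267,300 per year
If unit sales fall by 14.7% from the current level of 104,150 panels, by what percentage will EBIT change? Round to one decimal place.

-24.7%

Contribution at this volume is 104,150 × R$29.98 = R$3,122,417.00.
EBIT = R$3,122,417.00 − R$1,267,300 = R$1,855,117.00.
DOL = contribution ÷ EBIT = R$3,122,417.00 ÷ R$1,855,117.00 = 1.6831.
So EBIT moves 1.6831 × (-14.7%) = -24.7%.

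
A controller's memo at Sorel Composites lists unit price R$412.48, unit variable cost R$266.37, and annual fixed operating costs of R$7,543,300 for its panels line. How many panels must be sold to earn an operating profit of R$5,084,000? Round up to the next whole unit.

86,424 panels

Unit CM = price − variable cost = R$412.48 − R$266.37 = R$146.11.
Required volume = (fixed costs + target profit) ÷ CM = (R$7,543,300 + R$5,084,000) ÷ R$146.11 = 86,423.24, so 86,424 panels.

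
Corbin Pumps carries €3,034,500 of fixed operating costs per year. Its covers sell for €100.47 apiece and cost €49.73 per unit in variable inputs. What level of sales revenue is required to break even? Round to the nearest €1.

€6,008,597

Contribution margin per unit = €100.47 − €49.73 = €50.74, a CM ratio of €50.74 ÷ €100.47 = 0.5050.
Break-even sales = FC ÷ CM ratio = €3,034,500 × €100.47 / €50.74 = €6,008,597.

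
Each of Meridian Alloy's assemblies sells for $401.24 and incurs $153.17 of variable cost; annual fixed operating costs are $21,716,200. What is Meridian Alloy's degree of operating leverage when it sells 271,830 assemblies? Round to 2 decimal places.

1.48

At 271,830 units, contribution = 271,830 × $248.07 = $67,432,868.10.
EBIT = $67,432,868.10 − $21,716,200 = $45,716,668.10.
So DOL = total CM / EBIT = $67,432,868.10 / $45,716,668.10 = 1.4750.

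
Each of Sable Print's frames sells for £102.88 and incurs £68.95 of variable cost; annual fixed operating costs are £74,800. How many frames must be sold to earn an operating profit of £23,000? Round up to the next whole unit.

Contribution margin per unit = £102.88 − £68.95 = £33.93.
Required volume = (fixed costs + target profit) ÷ CM = (£74,800 + £23,000) ÷ £33.93 = 2,882.40, so 2,883 frames.

2,883 frames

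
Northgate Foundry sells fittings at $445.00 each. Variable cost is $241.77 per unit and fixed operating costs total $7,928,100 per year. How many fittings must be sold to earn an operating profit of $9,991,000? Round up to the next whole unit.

Unit CM = price − variable cost = $445.00 − $241.77 = $203.23.
Required volume = (fixed costs + target profit) ÷ CM = ($7,928,100 + $9,991,000) ÷ $203.23 = 88,171.53, so 88,172 fittings.

88,172 fittings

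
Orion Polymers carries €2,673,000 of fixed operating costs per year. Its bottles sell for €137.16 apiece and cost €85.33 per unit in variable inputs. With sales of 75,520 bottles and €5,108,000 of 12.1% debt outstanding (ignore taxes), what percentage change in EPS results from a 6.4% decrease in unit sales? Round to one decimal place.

At 75,520 units, contribution = 75,520 × €51.83 = €3,914,201.60.
Subtracting fixed costs: EBIT = €3,914,201.60 − €2,673,000 = €1,241,201.60.
After interest of €618,068.00, pre-tax earnings = €623,133.60.
DCL = total CM / (EBIT − I) = €3,914,201.60 / €623,133.60 = 6.2815.
%ΔEPS = DCL × %ΔSales = 6.2815 × -6.4% = -40.2%.

-40.2%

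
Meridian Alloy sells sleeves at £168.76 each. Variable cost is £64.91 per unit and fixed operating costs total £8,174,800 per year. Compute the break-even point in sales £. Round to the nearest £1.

Contribution margin per unit = £168.76 − £64.91 = £103.85, a CM ratio of £103.85 ÷ £168.76 = 0.6154.
Break-even sales = FC ÷ CM ratio = £8,174,800 × £168.76 / £103.85 = £13,284,345.

£13,284,345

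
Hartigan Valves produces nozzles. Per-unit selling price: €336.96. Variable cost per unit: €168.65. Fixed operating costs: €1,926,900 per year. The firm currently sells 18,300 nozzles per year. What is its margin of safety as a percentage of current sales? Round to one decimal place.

Each unit contributes €336.96 − €168.65 = €168.31. Break-even units = €1,926,900 ÷ €168.31 = 11,448.52; break-even revenue = 11,448.52 × €336.96 = €3,857,692.50.
Current sales = 18,300 × €336.96 = €6,166,368.00.
Margin of safety = (€6,166,368.00 − €3,857,692.50) ÷ €6,166,368.00 = 37.4%.

37.4%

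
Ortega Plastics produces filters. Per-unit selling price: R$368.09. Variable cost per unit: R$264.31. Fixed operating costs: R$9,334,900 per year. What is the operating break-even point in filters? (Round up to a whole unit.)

89,949 filters

Each unit contributes R$368.09 − R$264.31 = R$103.78.
Break-even volume = fixed costs ÷ CM per unit = R$9,334,900 ÷ R$103.78 = 89,948.93, so 89,949 filters.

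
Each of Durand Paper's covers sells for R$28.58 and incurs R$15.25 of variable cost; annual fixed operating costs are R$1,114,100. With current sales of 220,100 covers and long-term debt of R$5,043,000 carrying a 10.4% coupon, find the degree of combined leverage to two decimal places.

2.26

Contribution at this volume is 220,100 × R$13.33 = R$2,933,933.00.
Subtracting fixed costs: EBIT = R$2,933,933.00 − R$1,114,100 = R$1,819,833.00. Interest = R$524,472.00, so EBIT − I = R$1,295,361.00.
Degree of total leverage = total CM / (EBIT − interest) = R$2,933,933.00 / R$1,295,361.00 = 2.2650.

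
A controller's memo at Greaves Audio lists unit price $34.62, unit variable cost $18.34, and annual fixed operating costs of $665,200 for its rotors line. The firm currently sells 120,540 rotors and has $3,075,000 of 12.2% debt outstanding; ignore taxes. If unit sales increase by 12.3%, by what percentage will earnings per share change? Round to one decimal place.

+26.2%

Contribution at this volume is 120,540 × $16.28 = $1,962,391.20.
Operating income = contribution − fixed costs = $1,962,391.20 − $665,200 = $1,297,191.20.
After interest of $375,150.00, pre-tax earnings = $922,041.20.
DCL = total CM / (EBIT − I) = $1,962,391.20 / $922,041.20 = 2.1283.
%ΔEPS = DCL × %ΔSales = 2.1283 × +12.3% = +26.2%.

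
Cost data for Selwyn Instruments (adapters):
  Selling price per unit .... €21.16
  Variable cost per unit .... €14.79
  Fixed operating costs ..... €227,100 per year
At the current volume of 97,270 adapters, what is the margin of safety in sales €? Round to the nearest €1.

€1,303,848

Unit CM = price − variable cost = €21.16 − €14.79 = €6.37. Break-even units = €227,100 ÷ €6.37 = 35,651.49; break-even revenue = 35,651.49 × €21.16 = €754,385.56.
Current sales = 97,270 × €21.16 = €2,058,233.20.
Margin of safety = €2,058,233.20 − €754,385.56 = €1,303,848.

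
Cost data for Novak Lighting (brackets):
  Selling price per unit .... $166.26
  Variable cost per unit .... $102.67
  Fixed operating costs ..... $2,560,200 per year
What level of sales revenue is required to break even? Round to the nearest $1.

$6,693,802

Contribution margin per unit = $166.26 − $102.67 = $63.59, a CM ratio of $63.59 ÷ $166.26 = 0.3825.
Break-even sales = FC ÷ CM ratio = $2,560,200 × $166.26 / $63.59 = $6,693,802.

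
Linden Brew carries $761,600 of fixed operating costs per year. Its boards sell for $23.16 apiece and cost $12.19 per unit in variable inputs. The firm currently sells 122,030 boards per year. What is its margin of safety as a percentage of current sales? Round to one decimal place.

Contribution margin per unit = $23.16 − $12.19 = $10.97. Break-even units = $761,600 ÷ $10.97 = 69,425.71; break-even revenue = 69,425.71 × $23.16 = $1,607,899.36.
Actual sales revenue = 122,030 × $23.16 = $2,826,214.80.
Margin of safety = ($2,826,214.80 − $1,607,899.36) ÷ $2,826,214.80 = 43.1%.

43.1%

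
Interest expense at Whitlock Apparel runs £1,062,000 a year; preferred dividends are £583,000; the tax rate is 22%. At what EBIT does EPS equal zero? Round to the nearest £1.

Preferred dividends are paid after tax, so their pre-tax equivalent is £583,000 ÷ (1 − 0.22) = £747,435.90.
EPS = 0 when EBIT covers interest plus the pre-tax preferred burden: £1,062,000 + £747,435.90 = £1,809,435.90.

£1,809,436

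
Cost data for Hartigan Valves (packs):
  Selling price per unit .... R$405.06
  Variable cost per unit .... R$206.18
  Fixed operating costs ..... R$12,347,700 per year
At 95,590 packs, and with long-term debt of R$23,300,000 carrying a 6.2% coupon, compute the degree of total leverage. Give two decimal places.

Contribution at this volume is 95,590 × R$198.88 = R$19,010,939.20.
Subtracting fixed costs: EBIT = R$19,010,939.20 − R$12,347,700 = R$6,663,239.20. Interest = R$1,444,600.00, so EBIT − I = R$5,218,639.20.
DCL = contribution ÷ (EBIT − I) = R$19,010,939.20 ÷ R$5,218,639.20 = 3.6429.

3.64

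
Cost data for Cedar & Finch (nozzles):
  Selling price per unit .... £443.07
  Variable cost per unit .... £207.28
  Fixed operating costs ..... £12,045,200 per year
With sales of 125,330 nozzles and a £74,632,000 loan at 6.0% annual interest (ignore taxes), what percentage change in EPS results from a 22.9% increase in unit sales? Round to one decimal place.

+51.9%

At 125,330 units, contribution = 125,330 × £235.79 = £29,551,560.70.
Subtracting fixed costs: EBIT = £29,551,560.70 − £12,045,200 = £17,506,360.70.
After interest of £4,477,920.00, pre-tax earnings = £13,028,440.70.
Degree of combined leverage = contribution ÷ (EBIT − I) = £29,551,560.70 ÷ £13,028,440.70 = 2.2682.
EPS therefore changes by 2.2682 × (+22.9%) = +51.9%.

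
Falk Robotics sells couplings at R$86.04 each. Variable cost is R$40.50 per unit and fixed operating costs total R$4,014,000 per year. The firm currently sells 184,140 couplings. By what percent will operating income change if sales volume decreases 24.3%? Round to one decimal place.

-46.6%

Contribution at this volume is 184,140 × R$45.54 = R$8,385,735.60.
Subtracting fixed costs: EBIT = R$8,385,735.60 − R$4,014,000 = R$4,371,735.60.
DOL = contribution ÷ EBIT = R$8,385,735.60 ÷ R$4,371,735.60 = 1.9182.
%ΔEBIT = DOL × %ΔSales = 1.9182 × -24.3% = -46.6%.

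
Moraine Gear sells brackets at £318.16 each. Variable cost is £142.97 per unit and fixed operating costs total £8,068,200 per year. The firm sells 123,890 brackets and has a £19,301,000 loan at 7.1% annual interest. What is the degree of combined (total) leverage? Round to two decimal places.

1.77

Total contribution margin = 123,890 × £175.19 = £21,704,289.10.
EBIT = £21,704,289.10 − £8,068,200 = £13,636,089.10. Interest = £1,370,371.00.
DOL = £21,704,289.10 ÷ £13,636,089.10 = 1.5917; DFL = £13,636,089.10 ÷ £12,265,718.10 = 1.1117.
DCL = DOL × DFL = 1.5917 × 1.1117 = 1.7695.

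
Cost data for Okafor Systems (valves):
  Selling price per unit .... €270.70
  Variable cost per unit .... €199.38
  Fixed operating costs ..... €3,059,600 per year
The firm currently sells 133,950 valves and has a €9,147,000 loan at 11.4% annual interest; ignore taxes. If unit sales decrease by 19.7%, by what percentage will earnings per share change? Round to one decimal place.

-34.5%

Contribution at this volume is 133,950 × €71.32 = €9,553,314.00.
EBIT = €9,553,314.00 − €3,059,600 = €6,493,714.00.
Interest = €1,042,758.00, so EBIT − I = €5,450,956.00.
DCL = total CM / (EBIT − I) = €9,553,314.00 / €5,450,956.00 = 1.7526.
EPS therefore changes by 1.7526 × (-19.7%) = -34.5%.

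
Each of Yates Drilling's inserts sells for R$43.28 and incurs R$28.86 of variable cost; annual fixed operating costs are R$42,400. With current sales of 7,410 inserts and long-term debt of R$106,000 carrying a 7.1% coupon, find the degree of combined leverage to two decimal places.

Contribution at this volume is 7,410 × R$14.42 = R$106,852.20.
Operating income = contribution − fixed costs = R$106,852.20 − R$42,400 = R$64,452.20. Interest = R$7,526.00, so EBIT − I = R$56,926.20.
DCL = contribution ÷ (EBIT − I) = R$106,852.20 ÷ R$56,926.20 = 1.8770.

1.88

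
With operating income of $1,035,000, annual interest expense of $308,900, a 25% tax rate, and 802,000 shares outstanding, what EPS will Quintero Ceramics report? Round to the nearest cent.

$0.68

Pre-tax income = $1,035,000 − $308,900.00 = $726,100.00.
After tax at 25%: net income = $726,100.00 × 0.75 = $544,575.00.
Per share: $544,575.00 / 802,000 shares = $0.68.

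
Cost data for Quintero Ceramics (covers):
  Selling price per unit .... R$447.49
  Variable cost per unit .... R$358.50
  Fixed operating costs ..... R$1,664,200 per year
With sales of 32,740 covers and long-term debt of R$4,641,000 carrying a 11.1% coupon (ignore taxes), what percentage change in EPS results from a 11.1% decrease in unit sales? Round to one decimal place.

Total contribution margin = 32,740 × R$88.99 = R$2,913,532.60.
Operating income = contribution − fixed costs = R$2,913,532.60 − R$1,664,200 = R$1,249,332.60.
Interest = R$515,151.00, so EBIT − I = R$734,181.60.
Degree of combined leverage = contribution ÷ (EBIT − I) = R$2,913,532.60 ÷ R$734,181.60 = 3.9684.
%ΔEPS = DCL × %ΔSales = 3.9684 × -11.1% = -44.0%.

-44.0%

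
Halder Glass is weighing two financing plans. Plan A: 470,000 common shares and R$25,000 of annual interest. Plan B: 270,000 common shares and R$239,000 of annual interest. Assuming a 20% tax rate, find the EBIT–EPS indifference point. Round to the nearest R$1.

At indifference, (EBIT − 25,000)(1 − t)/470,000 = (EBIT − 239,000)(1 − t)/270,000.
Cancelling (1 − t) and cross-multiplying: 270,000·(EBIT − 25,000) = 470,000·(EBIT − 239,000).
EBIT × (470,000 − 270,000) = 239,000 × 470,000 − 25,000 × 270,000 = 105,580,000,000, so EBIT = 105,580,000,000 ÷ 200,000 = 527,900.00.

R$527,900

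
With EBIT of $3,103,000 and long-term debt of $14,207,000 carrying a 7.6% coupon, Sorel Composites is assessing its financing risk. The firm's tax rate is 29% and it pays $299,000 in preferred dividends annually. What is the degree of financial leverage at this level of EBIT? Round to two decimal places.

Interest = $1,079,732.00.
Preferred dividends grossed up pre-tax: $299,000 / (1 − 0.29) = $421,126.76.
DFL = EBIT ÷ [EBIT − I − D_p/(1−t)] = $3,103,000 ÷ [$3,103,000 − $1,079,732.00 − $421,126.76] = $3,103,000 ÷ $1,602,141.24 = 1.9368.

1.94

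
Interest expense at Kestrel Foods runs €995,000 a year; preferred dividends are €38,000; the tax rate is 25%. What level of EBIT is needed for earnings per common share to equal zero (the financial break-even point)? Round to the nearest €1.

€1,045,667

Grossing the preferred dividend up to pre-tax terms: €38,000 / (1 − 0.25) = €50,666.67.
EPS = 0 when EBIT covers interest plus the pre-tax preferred burden: €995,000 + €50,666.67 = €1,045,666.67.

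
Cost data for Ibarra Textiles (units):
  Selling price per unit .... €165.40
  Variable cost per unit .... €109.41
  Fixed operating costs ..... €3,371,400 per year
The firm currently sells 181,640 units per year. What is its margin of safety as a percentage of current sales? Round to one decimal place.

Unit CM = price − variable cost = €165.40 − €109.41 = €55.99. Break-even units = €3,371,400 ÷ €55.99 = 60,214.32; break-even revenue = 60,214.32 × €165.40 = €9,959,449.19.
Actual sales revenue = 181,640 × €165.40 = €30,043,256.00.
Margin of safety = (€30,043,256.00 − €9,959,449.19) ÷ €30,043,256.00 = 66.8%.

66.8%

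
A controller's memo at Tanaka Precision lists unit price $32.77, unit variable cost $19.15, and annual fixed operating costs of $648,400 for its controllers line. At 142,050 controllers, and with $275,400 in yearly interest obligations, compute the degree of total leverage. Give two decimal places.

At 142,050 units, contribution = 142,050 × $13.62 = $1,934,721.00.
Operating income = contribution − fixed costs = $1,934,721.00 − $648,400 = $1,286,321.00. Interest = $275,400.00.
DOL = $1,934,721.00 ÷ $1,286,321.00 = 1.5041; DFL = $1,286,321.00 ÷ $1,010,921.00 = 1.2724.
DCL = DOL × DFL = 1.5041 × 1.2724 = 1.9138.

1.91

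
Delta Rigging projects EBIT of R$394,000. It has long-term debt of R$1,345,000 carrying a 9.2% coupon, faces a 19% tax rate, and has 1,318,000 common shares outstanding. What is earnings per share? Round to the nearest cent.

Pre-tax income = R$394,000 − R$123,740.00 = R$270,260.00.
After tax at 19%: net income = R$270,260.00 × 0.81 = R$218,910.60.
EPS = R$218,910.60 ÷ 1,318,000 = R$0.17.

R$0.17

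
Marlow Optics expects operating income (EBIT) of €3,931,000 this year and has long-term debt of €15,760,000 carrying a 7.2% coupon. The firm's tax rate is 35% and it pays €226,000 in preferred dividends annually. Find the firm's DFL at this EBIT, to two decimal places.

Interest = €1,134,720.00.
Pre-tax preferred-dividend burden = €226,000 ÷ (1 − 0.35) = €347,692.31.
DFL = EBIT ÷ [EBIT − I − D_p/(1−t)] = €3,931,000 ÷ [€3,931,000 − €1,134,720.00 − €347,692.31] = €3,931,000 ÷ €2,448,587.69 = 1.6054.

1.61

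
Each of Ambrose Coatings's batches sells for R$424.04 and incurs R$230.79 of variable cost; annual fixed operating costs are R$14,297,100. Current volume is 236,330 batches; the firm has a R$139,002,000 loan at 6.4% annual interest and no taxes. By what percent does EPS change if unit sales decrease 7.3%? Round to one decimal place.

-14.8%

Contribution at this volume is 236,330 × R$193.25 = R$45,670,772.50.
Operating income = contribution − fixed costs = R$45,670,772.50 − R$14,297,100 = R$31,373,672.50.
After interest of R$8,896,128.00, pre-tax earnings = R$22,477,544.50.
DCL = total CM / (EBIT − I) = R$45,670,772.50 / R$22,477,544.50 = 2.0318.
EPS therefore changes by 2.0318 × (-7.3%) = -14.8%.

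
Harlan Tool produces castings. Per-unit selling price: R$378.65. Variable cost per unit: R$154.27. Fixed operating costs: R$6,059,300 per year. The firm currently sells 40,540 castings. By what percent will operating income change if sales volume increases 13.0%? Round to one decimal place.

+38.9%

Contribution at this volume is 40,540 × R$224.38 = R$9,096,365.20.
Operating income = contribution − fixed costs = R$9,096,365.20 − R$6,059,300 = R$3,037,065.20.
So DOL = total CM / EBIT = R$9,096,365.20 / R$3,037,065.20 = 2.9951.
So EBIT moves 2.9951 × (+13.0%) = +38.9%.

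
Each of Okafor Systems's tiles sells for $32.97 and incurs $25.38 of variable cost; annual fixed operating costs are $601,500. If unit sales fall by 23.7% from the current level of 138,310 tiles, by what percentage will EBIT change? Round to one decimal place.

-55.5%

At 138,310 units, contribution = 138,310 × $7.59 = $1,049,772.90.
Subtracting fixed costs: EBIT = $1,049,772.90 − $601,500 = $448,272.90.
DOL = contribution ÷ EBIT = $1,049,772.90 ÷ $448,272.90 = 2.3418.
So EBIT moves 2.3418 × (-23.7%) = -55.5%.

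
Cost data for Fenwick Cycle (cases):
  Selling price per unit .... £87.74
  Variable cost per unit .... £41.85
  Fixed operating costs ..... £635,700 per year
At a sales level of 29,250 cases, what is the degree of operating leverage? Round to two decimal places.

1.90

Total contribution margin = 29,250 × £45.89 = £1,342,282.50.
Subtracting fixed costs: EBIT = £1,342,282.50 − £635,700 = £706,582.50.
DOL = contribution ÷ EBIT = £1,342,282.50 ÷ £706,582.50 = 1.8997.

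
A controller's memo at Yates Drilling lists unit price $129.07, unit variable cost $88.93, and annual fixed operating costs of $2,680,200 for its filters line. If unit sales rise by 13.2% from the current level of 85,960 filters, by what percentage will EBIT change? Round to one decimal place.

Contribution at this volume is 85,960 × $40.14 = $3,450,434.40.
Operating income = contribution − fixed costs = $3,450,434.40 − $2,680,200 = $770,234.40.
Degree of operating leverage = $3,450,434.40 / $770,234.40 = 4.4797.
Operating income changes by 4.4797 × +13.2% = +59.1%.

+59.1%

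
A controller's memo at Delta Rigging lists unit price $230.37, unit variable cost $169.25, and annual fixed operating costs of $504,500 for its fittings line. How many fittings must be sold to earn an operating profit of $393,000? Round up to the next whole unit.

Each unit contributes $230.37 − $169.25 = $61.12.
Required volume = (fixed costs + target profit) ÷ CM = ($504,500 + $393,000) ÷ $61.12 = 14,684.23, so 14,685 fittings.

14,685 fittings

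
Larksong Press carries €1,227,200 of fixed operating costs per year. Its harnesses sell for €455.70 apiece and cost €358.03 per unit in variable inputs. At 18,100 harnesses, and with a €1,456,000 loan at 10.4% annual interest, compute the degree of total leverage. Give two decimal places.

4.54

Contribution at this volume is 18,100 × €97.67 = €1,767,827.00.
EBIT = €1,767,827.00 − €1,227,200 = €540,627.00. Interest = €151,424.00.
DOL = €1,767,827.00 ÷ €540,627.00 = 3.2700; DFL = €540,627.00 ÷ €389,203.00 = 1.3891.
Combined leverage = 3.2700 × 1.3891 = 4.5424.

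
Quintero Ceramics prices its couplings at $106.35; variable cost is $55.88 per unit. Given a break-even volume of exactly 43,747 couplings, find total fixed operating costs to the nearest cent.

$2,207,911.09

Unit CM = price − variable cost = $106.35 − $55.88 = $50.47.
Fixed costs = break-even units × CM = 43,747 × $50.47 = $2,207,911.09.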